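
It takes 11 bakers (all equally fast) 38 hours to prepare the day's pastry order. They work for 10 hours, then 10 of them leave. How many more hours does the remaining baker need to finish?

308 hours

One baker does 1/418 of the job per hour.
After 10 hours with 11 bakers, 5/19 is done (14/19 left).
With 1 baker the rate is 1/418, so the rest takes 14/19 ÷ 1/418 = 308 hours.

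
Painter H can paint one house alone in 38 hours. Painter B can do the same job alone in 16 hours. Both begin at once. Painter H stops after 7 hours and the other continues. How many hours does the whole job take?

In the first 7 hours the combined rate is 27/304, so 189/304 of the job is done, leaving 115/304.
After painter H leaves the rate is 1/16 per hour; the remaining 115/304 takes 115/19 hours.
Total = 7 + 115/19 = 248/19 hours.

248/19 hours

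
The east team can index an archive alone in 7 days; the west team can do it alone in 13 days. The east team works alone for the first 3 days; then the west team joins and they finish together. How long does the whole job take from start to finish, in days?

In 3 days the east team does 3/7 of the job, leaving 4/7.
The east team and the west team together work at 20/91 per day, so finishing takes 4/7 ÷ 20/91 = 13/5 days.
Total time = 3 + 13/5 = 28/5 days.

28/5 days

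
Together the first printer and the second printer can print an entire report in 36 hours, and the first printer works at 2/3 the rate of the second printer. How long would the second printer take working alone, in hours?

Let the second printer's rate be r; then the first printer's rate is (2/3)r, so together (2/3 + 1)r = (5/3)r = 1/36.
Thus r = 1/60 per hour.
The second printer alone: 60 hours; the first printer alone: 90 hours.

60 hours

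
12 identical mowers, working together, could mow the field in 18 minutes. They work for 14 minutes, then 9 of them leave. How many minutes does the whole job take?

30 minutes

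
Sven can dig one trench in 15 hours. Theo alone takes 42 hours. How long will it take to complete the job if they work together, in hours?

210/19 hours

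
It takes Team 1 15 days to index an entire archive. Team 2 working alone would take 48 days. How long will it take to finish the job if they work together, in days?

With two workers the combined time is the product over the sum: 15·48/(15+48) = 720/63 = 80/7 days.

80/7 days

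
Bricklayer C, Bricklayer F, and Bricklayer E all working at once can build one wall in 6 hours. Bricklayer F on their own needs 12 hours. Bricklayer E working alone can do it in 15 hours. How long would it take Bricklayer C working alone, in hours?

Combined rate is 1/6 per hour.
Known contribution: 1/12 + 1/15 = (5 + 4)/60 = 9/60 = 3/20 per hour.
So Bricklayer C's rate is 1/6 − 3/20 = 1/60, meaning 60 hours alone.

60 hours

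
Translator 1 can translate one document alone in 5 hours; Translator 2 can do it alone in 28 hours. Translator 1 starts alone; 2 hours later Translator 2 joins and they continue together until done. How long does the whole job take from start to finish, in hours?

In 2 hours Translator 1 does 2/5 of the job, leaving 3/5.
Translator 1 and Translator 2 together work at 33/140 per hour, so finishing takes 3/5 ÷ 33/140 = 28/11 hours.
Total time = 2 + 28/11 = 50/11 hours.

50/11 hours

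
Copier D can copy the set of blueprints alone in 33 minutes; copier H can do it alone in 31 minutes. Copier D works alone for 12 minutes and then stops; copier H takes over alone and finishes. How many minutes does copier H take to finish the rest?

217/11 minutes

In 12 minutes copier D does 12/33 = 4/11 of the job, leaving 7/11.
Copier H works at 1/31 per minute, so finishing takes 7/11 ÷ 1/31 = 217/11 minutes.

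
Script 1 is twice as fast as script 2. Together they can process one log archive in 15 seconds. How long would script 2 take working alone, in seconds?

Let script 2's rate be r; then script 1's rate is 2r, so together (2 + 1)r = 3r = 1/15.
Thus r = 1/45 per second.
Script 2 alone: 45 seconds; script 1 alone: 45/2 seconds.

45 seconds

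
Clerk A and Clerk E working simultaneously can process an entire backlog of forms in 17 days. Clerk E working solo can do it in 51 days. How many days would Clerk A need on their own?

Combined rate is 1/17 per day.
Known contribution: 1/51 per day.
So Clerk A's rate is 1/17 − 1/51 = 2/51, meaning 51/2 days alone.

51/2 days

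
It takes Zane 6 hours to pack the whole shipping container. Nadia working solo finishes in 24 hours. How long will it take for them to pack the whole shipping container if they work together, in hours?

With two workers the combined time is the product over the sum: 6·24/(6+24) = 144/30 = 24/5 hours.

24/5 hours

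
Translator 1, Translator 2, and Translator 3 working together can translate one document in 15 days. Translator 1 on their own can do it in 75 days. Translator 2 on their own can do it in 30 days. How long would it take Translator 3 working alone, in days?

Combined rate is 1/15 per day.
Known contribution: 1/75 + 1/30 = (2 + 5)/150 = 7/150 per day.
So Translator 3's rate is 1/15 − 7/150 = 1/50, meaning 50 days alone.

50 days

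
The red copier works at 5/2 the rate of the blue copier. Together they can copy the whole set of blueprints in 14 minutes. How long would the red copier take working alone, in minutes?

98/5 minutes

Let the blue copier's rate be r; then the red copier's rate is (5/2)r, so together (5/2 + 1)r = (7/2)r = 1/14.
Thus r = 1/49 per minute.
The blue copier alone: 49 minutes; the red copier alone: 98/5 minutes.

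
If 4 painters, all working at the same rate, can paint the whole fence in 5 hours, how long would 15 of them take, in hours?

Total work is 4·5 = 20 painter-hours.
With 15 painters: 20/15 = 4/3 hours.

4/3 hours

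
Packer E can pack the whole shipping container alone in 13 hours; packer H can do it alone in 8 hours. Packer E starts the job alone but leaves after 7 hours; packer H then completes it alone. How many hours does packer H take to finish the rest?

48/13 hours

In 7 hours packer E does 7/13 of the job, leaving 6/13.
Packer H works at 1/8 per hour, so finishing takes 6/13 ÷ 1/8 = 48/13 hours.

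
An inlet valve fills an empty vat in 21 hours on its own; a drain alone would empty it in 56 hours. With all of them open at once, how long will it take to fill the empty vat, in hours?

168/5 hours

Net rate = 1/21 − 1/56 = (8 − 3)/168 = 5/168 per hour.
Filling time = 1 ÷ (5/168) = 168/5 hours.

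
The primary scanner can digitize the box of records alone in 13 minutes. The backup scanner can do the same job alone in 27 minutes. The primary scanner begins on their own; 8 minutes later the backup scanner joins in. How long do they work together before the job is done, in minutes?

27/8 minutes

In the first 8 minutes the primary scanner alone does 8/13 of the job, leaving 5/13.
Once everyone is working, combined rate: 1/13 + 1/27 = (27 + 13)/351 = 40/351 per minute.
Remaining 5/13 at 40/351 per minute takes 27/8 minutes.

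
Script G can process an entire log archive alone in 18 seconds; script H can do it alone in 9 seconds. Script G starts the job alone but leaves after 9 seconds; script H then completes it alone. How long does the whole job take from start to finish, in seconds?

In 9 seconds script G does 9/18 = 1/2 of the job, leaving 1/2.
Script H works at 1/9 per second, so finishing takes 1/2 ÷ 1/9 = 9/2 seconds.
Total time = 9 + 9/2 = 27/2 seconds.

27/2 seconds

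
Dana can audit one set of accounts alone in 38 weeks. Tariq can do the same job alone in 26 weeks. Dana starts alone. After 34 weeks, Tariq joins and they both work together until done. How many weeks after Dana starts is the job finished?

285/8 weeks

In the first 34 weeks Dana alone does 34/38 = 17/19 of the job, leaving 2/19.
Once everyone is working, combined rate: 1/38 + 1/26 = (13 + 19)/494 = 32/494 = 16/247 per week.
Remaining 2/19 at 16/247 per week takes 13/8 weeks.
Total from the start = 34 + 13/8 = 285/8 weeks.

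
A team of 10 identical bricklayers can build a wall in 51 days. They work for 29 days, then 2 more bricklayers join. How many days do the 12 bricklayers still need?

One bricklayer does 1/510 of the job per day.
After 29 days with 10 bricklayers, 29/51 is done (22/51 left).
With 12 bricklayers the rate is 12/510 = 2/85, so the rest takes 22/51 ÷ 2/85 = 55/3 days.

55/3 days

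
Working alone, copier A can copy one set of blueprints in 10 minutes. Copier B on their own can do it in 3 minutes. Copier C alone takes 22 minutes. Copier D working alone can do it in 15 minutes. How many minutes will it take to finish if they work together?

Combined rate: 1/10 + 1/3 + 1/22 + 1/15 = (33 + 110 + 15 + 22)/330 = 180/330 = 6/11 per minute.
Time = 1 ÷ (6/11) = 11/6 minutes.

11/6 minutes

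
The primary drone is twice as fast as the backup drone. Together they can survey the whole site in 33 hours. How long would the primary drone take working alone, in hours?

99/2 hours

Let the backup drone's rate be r; then the primary drone's rate is 2r, so together (2 + 1)r = 3r = 1/33.
Thus r = 1/99 per hour.
The backup drone alone: 99 hours; the primary drone alone: 99/2 hours.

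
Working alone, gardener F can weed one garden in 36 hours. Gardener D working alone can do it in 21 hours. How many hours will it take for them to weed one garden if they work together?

252/19 hours

With two workers the combined time is the product over the sum: 36·21/(36+21) = 756/57 = 252/19 hours.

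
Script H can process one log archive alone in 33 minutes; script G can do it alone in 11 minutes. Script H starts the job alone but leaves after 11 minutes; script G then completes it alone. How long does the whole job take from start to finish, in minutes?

In 11 minutes script H does 11/33 = 1/3 of the job, leaving 2/3.
Script G works at 1/11 per minute, so finishing takes 2/3 ÷ 1/11 = 22/3 minutes.
Total time = 11 + 22/3 = 55/3 minutes.

55/3 minutes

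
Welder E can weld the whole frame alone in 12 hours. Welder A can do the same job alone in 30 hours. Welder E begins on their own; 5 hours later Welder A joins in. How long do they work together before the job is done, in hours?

5 hours

In the first 5 hours Welder E alone does 5/12 of the job, leaving 7/12.
Once everyone is working, combined rate: 1/12 + 1/30 = (5 + 2)/60 = 7/60 per hour.
Remaining 7/12 at 7/60 per hour takes 5 hours.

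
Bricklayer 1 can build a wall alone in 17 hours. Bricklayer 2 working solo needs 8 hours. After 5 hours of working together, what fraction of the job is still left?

Combined rate: 1/17 + 1/8 = (8 + 17)/136 = 25/136 per hour.
In 5 hours they complete 5·25/136 = 125/136 of the job.
So 11/136 remains.

11/136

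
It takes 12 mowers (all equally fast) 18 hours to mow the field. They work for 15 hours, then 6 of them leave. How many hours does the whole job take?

21 hours

One mower does 1/216 of the job per hour.
After 15 hours with 12 mowers, 5/6 is done (1/6 left).
With 6 mowers the rate is 6/216 = 1/36, so the rest takes 1/6 ÷ 1/36 = 6 hours.
Total = 15 + 6 = 21 hours.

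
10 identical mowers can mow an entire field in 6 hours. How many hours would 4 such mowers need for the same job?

15 hours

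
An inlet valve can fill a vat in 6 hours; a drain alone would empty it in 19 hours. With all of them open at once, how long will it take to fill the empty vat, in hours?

Net rate = 1/6 − 1/19 = (19 − 6)/114 = 13/114 per hour.
Filling time = 1 ÷ (13/114) = 114/13 hours.

114/13 hours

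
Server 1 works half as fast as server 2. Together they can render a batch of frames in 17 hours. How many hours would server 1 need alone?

Let server 2's rate be r; then server 1's rate is (1/2)r, so together (1/2 + 1)r = (3/2)r = 1/17.
Thus r = 2/51 per hour.
Server 2 alone: 51/2 hours; server 1 alone: 51 hours.

51 hours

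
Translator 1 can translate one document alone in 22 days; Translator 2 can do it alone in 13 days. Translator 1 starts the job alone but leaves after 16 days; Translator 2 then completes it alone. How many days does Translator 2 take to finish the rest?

39/11 days

In 16 days Translator 1 does 16/22 = 8/11 of the job, leaving 3/11.
Translator 2 works at 1/13 per day, so finishing takes 3/11 ÷ 1/13 = 39/11 days.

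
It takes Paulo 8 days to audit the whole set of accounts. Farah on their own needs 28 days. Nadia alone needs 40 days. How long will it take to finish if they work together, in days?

Combined rate: 1/8 + 1/28 + 1/40 = (35 + 10 + 7)/280 = 52/280 = 13/70 per day.
Time = 1 ÷ (13/70) = 70/13 days.

70/13 days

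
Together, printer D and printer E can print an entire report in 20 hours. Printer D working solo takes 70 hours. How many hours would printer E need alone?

28 hours

Combined rate is 1/20 per hour.
Known contribution: 1/70 per hour.
So printer E's rate is 1/20 − 1/70 = 1/28, meaning 28 hours alone.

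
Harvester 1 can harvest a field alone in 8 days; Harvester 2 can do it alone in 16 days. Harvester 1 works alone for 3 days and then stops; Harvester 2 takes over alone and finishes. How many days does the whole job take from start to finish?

In 3 days Harvester 1 does 3/8 of the job, leaving 5/8.
Harvester 2 works at 1/16 per day, so finishing takes 5/8 ÷ 1/16 = 10 days.
Total time = 3 + 10 = 13 days.

13 days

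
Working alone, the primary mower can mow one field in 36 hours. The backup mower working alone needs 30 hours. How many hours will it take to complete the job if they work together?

180/11 hours

Combined rate: 1/36 + 1/30 = (5 + 6)/180 = 11/180 per hour.
Time = 1 ÷ (11/180) = 180/11 hours.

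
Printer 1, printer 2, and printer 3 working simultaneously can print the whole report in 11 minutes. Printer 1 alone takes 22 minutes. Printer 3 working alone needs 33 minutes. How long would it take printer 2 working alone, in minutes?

Combined rate is 1/11 per minute.
Known contribution: 1/22 + 1/33 = (3 + 2)/66 = 5/66 per minute.
So printer 2's rate is 1/11 − 5/66 = 1/66, meaning 66 minutes alone.

66 minutes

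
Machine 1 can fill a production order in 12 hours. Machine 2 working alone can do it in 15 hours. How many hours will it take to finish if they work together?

Combined rate: 1/12 + 1/15 = (5 + 4)/60 = 9/60 = 3/20 per hour.
Time = 1 ÷ (3/20) = 20/3 hours.

20/3 hours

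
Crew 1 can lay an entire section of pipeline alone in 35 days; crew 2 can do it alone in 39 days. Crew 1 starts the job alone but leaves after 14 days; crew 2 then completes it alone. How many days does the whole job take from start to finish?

187/5 days

In 14 days crew 1 does 14/35 = 2/5 of the job, leaving 3/5.
Crew 2 works at 1/39 per day, so finishing takes 3/5 ÷ 1/39 = 117/5 days.
Total time = 14 + 117/5 = 187/5 days.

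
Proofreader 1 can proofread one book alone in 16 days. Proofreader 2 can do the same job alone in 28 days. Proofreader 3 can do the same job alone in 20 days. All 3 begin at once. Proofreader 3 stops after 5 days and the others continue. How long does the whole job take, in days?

In the first 5 days the combined rate is 83/560, so 83/112 of the job is done, leaving 29/112.
After proofreader 3 leaves the rate is 11/112 per day; the remaining 29/112 takes 29/11 days.
Total = 5 + 29/11 = 84/11 days.

84/11 days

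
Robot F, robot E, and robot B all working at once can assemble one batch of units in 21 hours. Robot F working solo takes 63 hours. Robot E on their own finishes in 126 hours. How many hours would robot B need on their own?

42 hours

Combined rate is 1/21 per hour.
Known contribution: 1/63 + 1/126 = (2 + 1)/126 = 3/126 = 1/42 per hour.
So robot B's rate is 1/21 − 1/42 = 1/42, meaning 42 hours alone.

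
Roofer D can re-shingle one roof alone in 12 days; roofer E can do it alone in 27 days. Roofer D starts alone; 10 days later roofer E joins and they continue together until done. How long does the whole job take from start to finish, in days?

148/13 days

In 10 days roofer D does 10/12 = 5/6 of the job, leaving 1/6.
Roofer D and roofer E together work at 13/108 per day, so finishing takes 1/6 ÷ 13/108 = 18/13 days.
Total time = 10 + 18/13 = 148/13 days.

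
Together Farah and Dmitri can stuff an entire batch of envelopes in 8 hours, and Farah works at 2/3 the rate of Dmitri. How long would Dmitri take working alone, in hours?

Let Dmitri's rate be r; then Farah's rate is (2/3)r, so together (2/3 + 1)r = (5/3)r = 1/8.
Thus r = 3/40 per hour.
Dmitri alone: 40/3 hours; Farah alone: 20 hours.

40/3 hours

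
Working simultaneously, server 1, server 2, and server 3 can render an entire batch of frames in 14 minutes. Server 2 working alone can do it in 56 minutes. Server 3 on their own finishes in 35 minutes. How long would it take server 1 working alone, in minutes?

40 minutes

Combined rate is 1/14 per minute.
Known contribution: 1/56 + 1/35 = (5 + 8)/280 = 13/280 per minute.
So server 1's rate is 1/14 − 13/280 = 1/40, meaning 40 minutes alone.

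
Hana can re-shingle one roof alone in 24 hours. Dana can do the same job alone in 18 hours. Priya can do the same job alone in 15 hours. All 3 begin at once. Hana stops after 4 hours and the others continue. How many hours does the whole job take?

In the first 4 hours the combined rate is 59/360, so 59/90 of the job is done, leaving 31/90.
After Hana leaves the rate is 11/90 per hour; the remaining 31/90 takes 31/11 hours.
Total = 4 + 31/11 = 75/11 hours.

75/11 hours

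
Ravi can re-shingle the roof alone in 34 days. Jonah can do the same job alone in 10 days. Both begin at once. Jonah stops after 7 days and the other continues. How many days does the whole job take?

In the first 7 days the combined rate is 11/85, so 77/85 of the job is done, leaving 8/85.
After Jonah leaves the rate is 1/34 per day; the remaining 8/85 takes 16/5 days.
Total = 7 + 16/5 = 51/5 days.

51/5 days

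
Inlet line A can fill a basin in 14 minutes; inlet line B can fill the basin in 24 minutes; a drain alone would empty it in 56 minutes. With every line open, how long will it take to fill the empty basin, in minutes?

21/2 minutes

Net rate = 1/14 + 1/24 − 1/56 = (12 + 7 − 3)/168 = 16/168 = 2/21 per minute.
Filling time = 1 ÷ (2/21) = 21/2 minutes.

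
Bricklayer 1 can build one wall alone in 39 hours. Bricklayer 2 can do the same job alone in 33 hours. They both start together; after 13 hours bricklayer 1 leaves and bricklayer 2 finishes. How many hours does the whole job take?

22 hours

In the first 13 hours the combined rate is 8/143, so 8/11 of the job is done, leaving 3/11.
After bricklayer 1 leaves the rate is 1/33 per hour; the remaining 3/11 takes 9 hours.
Total = 13 + 9 = 22 hours.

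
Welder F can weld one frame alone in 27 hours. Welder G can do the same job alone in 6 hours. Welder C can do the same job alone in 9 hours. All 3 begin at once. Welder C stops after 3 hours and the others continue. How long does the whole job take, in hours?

36/11 hours

In the first 3 hours the combined rate is 17/54, so 17/18 of the job is done, leaving 1/18.
After Welder C leaves the rate is 11/54 per hour; the remaining 1/18 takes 3/11 hours.
Total = 3 + 3/11 = 36/11 hours.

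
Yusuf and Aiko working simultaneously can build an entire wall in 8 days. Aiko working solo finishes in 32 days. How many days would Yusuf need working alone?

Combined rate is 1/8 per day.
Known contribution: 1/32 per day.
So Yusuf's rate is 1/8 − 1/32 = 3/32, meaning 32/3 days alone.

32/3 days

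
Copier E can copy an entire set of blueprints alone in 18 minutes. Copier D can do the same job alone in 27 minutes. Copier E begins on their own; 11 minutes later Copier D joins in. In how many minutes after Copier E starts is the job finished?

76/5 minutes

In the first 11 minutes Copier E alone does 11/18 of the job, leaving 7/18.
Once everyone is working, combined rate: 1/18 + 1/27 = (3 + 2)/54 = 5/54 per minute.
Remaining 7/18 at 5/54 per minute takes 21/5 minutes.
Total from the start = 11 + 21/5 = 76/5 minutes.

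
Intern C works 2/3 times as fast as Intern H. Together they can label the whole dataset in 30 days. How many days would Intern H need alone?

50 days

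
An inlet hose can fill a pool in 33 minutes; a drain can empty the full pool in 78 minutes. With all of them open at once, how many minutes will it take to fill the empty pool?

286/5 minutes

Net rate = 1/33 − 1/78 = (26 − 11)/858 = 15/858 = 5/286 per minute.
Filling time = 1 ÷ (5/286) = 286/5 minutes.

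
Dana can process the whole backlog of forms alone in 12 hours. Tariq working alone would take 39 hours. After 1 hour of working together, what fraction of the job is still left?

139/156

Combined rate: 1/12 + 1/39 = (13 + 4)/156 = 17/156 per hour.
In 1 hour they complete 1·17/156 = 17/156 of the job.
So 139/156 remains.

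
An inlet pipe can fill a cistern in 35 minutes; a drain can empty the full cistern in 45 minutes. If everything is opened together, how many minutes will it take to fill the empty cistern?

Net rate = 1/35 − 1/45 = (9 − 7)/315 = 2/315 per minute.
Filling time = 1 ÷ (2/315) = 315/2 minutes.

315/2 minutes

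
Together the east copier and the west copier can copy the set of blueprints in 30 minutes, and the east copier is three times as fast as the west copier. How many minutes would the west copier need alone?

120 minutes

Let the west copier's rate be r; then the east copier's rate is 3r, so together (3 + 1)r = 4r = 1/30.
Thus r = 1/120 per minute.
The west copier alone: 120 minutes; the east copier alone: 40 minutes.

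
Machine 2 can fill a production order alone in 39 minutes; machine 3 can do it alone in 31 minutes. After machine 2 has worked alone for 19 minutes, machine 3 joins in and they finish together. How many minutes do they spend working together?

62/7 minutes

In 19 minutes machine 2 does 19/39 of the job, leaving 20/39.
Machine 2 and machine 3 together work at 70/1209 per minute, so finishing takes 20/39 ÷ 70/1209 = 62/7 minutes.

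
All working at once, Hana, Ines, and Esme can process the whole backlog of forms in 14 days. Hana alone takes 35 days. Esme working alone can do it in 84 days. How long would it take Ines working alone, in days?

Combined rate is 1/14 per day.
Known contribution: 1/35 + 1/84 = (12 + 5)/420 = 17/420 per day.
So Ines's rate is 1/14 − 17/420 = 13/420, meaning 420/13 days alone.

420/13 days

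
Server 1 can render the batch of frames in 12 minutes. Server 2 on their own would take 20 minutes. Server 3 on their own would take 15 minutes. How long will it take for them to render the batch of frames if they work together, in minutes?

Combined rate: 1/12 + 1/20 + 1/15 = (5 + 3 + 4)/60 = 12/60 = 1/5 per minute.
Time = 1 ÷ (1/5) = 5 minutes.

5 minutes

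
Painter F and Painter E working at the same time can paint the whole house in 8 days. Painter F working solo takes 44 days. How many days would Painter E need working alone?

Combined rate is 1/8 per day.
Known contribution: 1/44 per day.
So Painter E's rate is 1/8 − 1/44 = 9/88, meaning 88/9 days alone.

88/9 days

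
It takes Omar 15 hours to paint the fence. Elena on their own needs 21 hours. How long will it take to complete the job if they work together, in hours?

Combined rate: 1/15 + 1/21 = (7 + 5)/105 = 12/105 = 4/35 per hour.
Time = 1 ÷ (4/35) = 35/4 hours.

35/4 hours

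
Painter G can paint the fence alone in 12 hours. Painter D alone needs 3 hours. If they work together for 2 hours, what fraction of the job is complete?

5/6

Combined rate: 1/12 + 1/3 = (1 + 4)/12 = 5/12 per hour.
In 2 hours they complete 2·5/12 = 5/6 of the job.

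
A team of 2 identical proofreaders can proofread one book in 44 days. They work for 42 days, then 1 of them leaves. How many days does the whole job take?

One proofreader does 1/88 of the job per day.
After 42 days with 2 proofreaders, 21/22 is done (1/22 left).
With 1 proofreader the rate is 1/88, so the rest takes 1/22 ÷ 1/88 = 4 days.
Total = 42 + 4 = 46 days.

46 days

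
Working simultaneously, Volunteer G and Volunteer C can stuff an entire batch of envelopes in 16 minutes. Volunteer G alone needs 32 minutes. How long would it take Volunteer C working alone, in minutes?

Combined rate is 1/16 per minute.
Known contribution: 1/32 per minute.
So Volunteer C's rate is 1/16 − 1/32 = 1/32, meaning 32 minutes alone.

32 minutes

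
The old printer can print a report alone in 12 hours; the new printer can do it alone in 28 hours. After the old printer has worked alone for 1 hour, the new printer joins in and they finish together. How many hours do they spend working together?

77/10 hours

In 1 hour the old printer does 1/12 of the job, leaving 11/12.
The old printer and the new printer together work at 5/42 per hour, so finishing takes 11/12 ÷ 5/42 = 77/10 hours.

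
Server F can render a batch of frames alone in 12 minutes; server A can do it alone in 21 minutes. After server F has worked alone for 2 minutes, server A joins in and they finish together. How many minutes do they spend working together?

In 2 minutes server F does 2/12 = 1/6 of the job, leaving 5/6.
Server F and server A together work at 11/84 per minute, so finishing takes 5/6 ÷ 11/84 = 70/11 minutes.

70/11 minutes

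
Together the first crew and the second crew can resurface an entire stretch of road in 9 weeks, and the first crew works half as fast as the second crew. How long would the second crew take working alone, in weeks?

Let the second crew's rate be r; then the first crew's rate is (1/2)r, so together (1/2 + 1)r = (3/2)r = 1/9.
Thus r = 2/27 per week.
The second crew alone: 27/2 weeks; the first crew alone: 27 weeks.

27/2 weeks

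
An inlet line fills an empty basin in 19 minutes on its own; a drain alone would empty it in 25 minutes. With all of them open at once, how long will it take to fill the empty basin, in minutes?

475/6 minutes

Net rate = 1/19 − 1/25 = (25 − 19)/475 = 6/475 per minute.
Filling time = 1 ÷ (6/475) = 475/6 minutes.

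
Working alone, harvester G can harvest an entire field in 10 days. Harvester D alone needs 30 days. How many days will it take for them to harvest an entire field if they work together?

Combined rate: 1/10 + 1/30 = (3 + 1)/30 = 4/30 = 2/15 per day.
Time = 1 ÷ (2/15) = 15/2 days.

15/2 days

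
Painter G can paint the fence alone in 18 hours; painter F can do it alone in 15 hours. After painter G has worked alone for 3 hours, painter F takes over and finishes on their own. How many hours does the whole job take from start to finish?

31/2 hours

In 3 hours painter G does 3/18 = 1/6 of the job, leaving 5/6.
Painter F works at 1/15 per hour, so finishing takes 5/6 ÷ 1/15 = 25/2 hours.
Total time = 3 + 25/2 = 31/2 hours.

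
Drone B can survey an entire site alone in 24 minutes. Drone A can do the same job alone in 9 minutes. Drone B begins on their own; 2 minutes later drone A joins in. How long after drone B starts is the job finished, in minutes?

8 minutes

In the first 2 minutes drone B alone does 2/24 = 1/12 of the job, leaving 11/12.
Once everyone is working, combined rate: 1/24 + 1/9 = (3 + 8)/72 = 11/72 per minute.
Remaining 11/12 at 11/72 per minute takes 6 minutes.
Total from the start = 2 + 6 = 8 minutes.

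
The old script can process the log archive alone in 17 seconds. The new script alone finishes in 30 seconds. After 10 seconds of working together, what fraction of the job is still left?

4/51

Combined rate: 1/17 + 1/30 = (30 + 17)/510 = 47/510 per second.
In 10 seconds they complete 10·47/510 = 47/51 of the job.
So 4/51 remains.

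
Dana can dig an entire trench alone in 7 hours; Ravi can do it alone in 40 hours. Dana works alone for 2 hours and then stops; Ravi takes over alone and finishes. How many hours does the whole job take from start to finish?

In 2 hours Dana does 2/7 of the job, leaving 5/7.
Ravi works at 1/40 per hour, so finishing takes 5/7 ÷ 1/40 = 200/7 hours.
Total time = 2 + 200/7 = 214/7 hours.

214/7 hours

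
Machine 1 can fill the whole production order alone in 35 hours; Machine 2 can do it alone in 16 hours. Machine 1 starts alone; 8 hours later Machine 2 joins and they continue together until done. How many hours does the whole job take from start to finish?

In 8 hours Machine 1 does 8/35 of the job, leaving 27/35.
Machine 1 and Machine 2 together work at 51/560 per hour, so finishing takes 27/35 ÷ 51/560 = 144/17 hours.
Total time = 8 + 144/17 = 280/17 hours.

280/17 hours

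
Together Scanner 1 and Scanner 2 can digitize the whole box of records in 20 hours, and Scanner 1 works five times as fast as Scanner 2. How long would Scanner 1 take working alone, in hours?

Let Scanner 2's rate be r; then Scanner 1's rate is 5r, so together (5 + 1)r = 6r = 1/20.
Thus r = 1/120 per hour.
Scanner 2 alone: 120 hours; Scanner 1 alone: 24 hours.

24 hours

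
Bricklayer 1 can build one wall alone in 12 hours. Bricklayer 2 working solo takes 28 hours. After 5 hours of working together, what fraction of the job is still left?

17/42

Combined rate: 1/12 + 1/28 = (7 + 3)/84 = 10/84 = 5/42 per hour.
In 5 hours they complete 5·5/42 = 25/42 of the job.
So 17/42 remains.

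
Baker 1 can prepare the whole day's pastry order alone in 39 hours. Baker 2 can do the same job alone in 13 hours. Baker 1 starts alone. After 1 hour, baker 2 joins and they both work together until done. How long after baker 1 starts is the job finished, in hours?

21/2 hours

In the first 1 hour baker 1 alone does 1/39 of the job, leaving 38/39.
Once everyone is working, combined rate: 1/39 + 1/13 = (1 + 3)/39 = 4/39 per hour.
Remaining 38/39 at 4/39 per hour takes 19/2 hours.
Total from the start = 1 + 19/2 = 21/2 hours.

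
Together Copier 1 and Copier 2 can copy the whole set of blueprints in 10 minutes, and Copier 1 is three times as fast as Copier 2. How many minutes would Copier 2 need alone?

Let Copier 2's rate be r; then Copier 1's rate is 3r, so together (3 + 1)r = 4r = 1/10.
Thus r = 1/40 per minute.
Copier 2 alone: 40 minutes; Copier 1 alone: 40/3 minutes.

40 minutes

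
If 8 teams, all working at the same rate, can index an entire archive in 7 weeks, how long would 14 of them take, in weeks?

4 weeks

Total work is 8·7 = 56 team-weeks.
With 14 teams: 56/14 = 4 weeks.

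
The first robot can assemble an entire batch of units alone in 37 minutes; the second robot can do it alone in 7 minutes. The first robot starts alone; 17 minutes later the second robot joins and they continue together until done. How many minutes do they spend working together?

In 17 minutes the first robot does 17/37 of the job, leaving 20/37.
The first robot and the second robot together work at 44/259 per minute, so finishing takes 20/37 ÷ 44/259 = 35/11 minutes.

35/11 minutes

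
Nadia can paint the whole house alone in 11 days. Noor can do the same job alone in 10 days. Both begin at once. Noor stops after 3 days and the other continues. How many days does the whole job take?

77/10 days

In the first 3 days the combined rate is 21/110, so 63/110 of the job is done, leaving 47/110.
After Noor leaves the rate is 1/11 per day; the remaining 47/110 takes 47/10 days.
Total = 3 + 47/10 = 77/10 days.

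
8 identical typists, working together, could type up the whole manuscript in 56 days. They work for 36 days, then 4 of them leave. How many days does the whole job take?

76 days

One typist does 1/448 of the job per day.
After 36 days with 8 typists, 9/14 is done (5/14 left).
With 4 typists the rate is 4/448 = 1/112, so the rest takes 5/14 ÷ 1/112 = 40 days.
Total = 36 + 40 = 76 days.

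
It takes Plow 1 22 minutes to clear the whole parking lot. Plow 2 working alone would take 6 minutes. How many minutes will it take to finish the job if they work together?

Combined rate: 1/22 + 1/6 = (3 + 11)/66 = 14/66 = 7/33 per minute.
Time = 1 ÷ (7/33) = 33/7 minutes.

33/7 minutes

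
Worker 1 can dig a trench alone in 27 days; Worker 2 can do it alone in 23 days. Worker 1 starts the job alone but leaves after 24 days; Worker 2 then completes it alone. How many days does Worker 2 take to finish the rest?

In 24 days Worker 1 does 24/27 = 8/9 of the job, leaving 1/9.
Worker 2 works at 1/23 per day, so finishing takes 1/9 ÷ 1/23 = 23/9 days.

23/9 days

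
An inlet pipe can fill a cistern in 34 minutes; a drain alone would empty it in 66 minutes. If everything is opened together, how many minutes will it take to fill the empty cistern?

561/8 minutes

Net rate = 1/34 − 1/66 = (33 − 17)/1122 = 16/1122 = 8/561 per minute.
Filling time = 1 ÷ (8/561) = 561/8 minutes.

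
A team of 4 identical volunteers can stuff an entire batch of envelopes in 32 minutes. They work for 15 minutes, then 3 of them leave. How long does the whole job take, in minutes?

One volunteer does 1/128 of the job per minute.
After 15 minutes with 4 volunteers, 15/32 is done (17/32 left).
With 1 volunteer the rate is 1/128, so the rest takes 17/32 ÷ 1/128 = 68 minutes.
Total = 15 + 68 = 83 minutes.

83 minutes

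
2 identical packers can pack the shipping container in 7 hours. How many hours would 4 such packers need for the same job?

Total work is 2·7 = 14 packer-hours.
With 4 packers: 14/4 = 7/2 hours.

7/2 hours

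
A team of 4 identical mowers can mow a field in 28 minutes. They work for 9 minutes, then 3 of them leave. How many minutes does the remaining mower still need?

One mower does 1/112 of the job per minute.
After 9 minutes with 4 mowers, 9/28 is done (19/28 left).
With 1 mower the rate is 1/112, so the rest takes 19/28 ÷ 1/112 = 76 minutes.

76 minutes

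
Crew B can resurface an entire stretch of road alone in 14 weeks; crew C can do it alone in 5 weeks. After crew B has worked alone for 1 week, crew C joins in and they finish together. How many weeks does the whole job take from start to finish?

In 1 week crew B does 1/14 of the job, leaving 13/14.
Crew B and crew C together work at 19/70 per week, so finishing takes 13/14 ÷ 19/70 = 65/19 weeks.
Total time = 1 + 65/19 = 84/19 weeks.

84/19 weeks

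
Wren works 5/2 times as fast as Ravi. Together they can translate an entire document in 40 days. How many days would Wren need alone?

56 days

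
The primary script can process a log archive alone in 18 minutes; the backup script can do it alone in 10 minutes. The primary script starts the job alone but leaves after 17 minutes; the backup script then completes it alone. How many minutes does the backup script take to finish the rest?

5/9 minutes

In 17 minutes the primary script does 17/18 of the job, leaving 1/18.
The backup script works at 1/10 per minute, so finishing takes 1/18 ÷ 1/10 = 5/9 minutes.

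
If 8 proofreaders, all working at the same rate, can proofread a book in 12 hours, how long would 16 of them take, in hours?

6 hours

Total work is 8·12 = 96 proofreader-hours.
With 16 proofreaders: 96/16 = 6 hours.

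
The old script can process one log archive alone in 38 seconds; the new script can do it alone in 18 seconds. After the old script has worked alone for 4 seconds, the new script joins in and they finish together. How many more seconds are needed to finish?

153/14 seconds

In 4 seconds the old script does 4/38 = 2/19 of the job, leaving 17/19.
The old script and the new script together work at 14/171 per second, so finishing takes 17/19 ÷ 14/171 = 153/14 seconds.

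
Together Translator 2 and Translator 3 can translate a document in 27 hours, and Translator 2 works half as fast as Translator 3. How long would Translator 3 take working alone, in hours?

Let Translator 3's rate be r; then Translator 2's rate is (1/2)r, so together (1/2 + 1)r = (3/2)r = 1/27.
Thus r = 2/81 per hour.
Translator 3 alone: 81/2 hours; Translator 2 alone: 81 hours.

81/2 hours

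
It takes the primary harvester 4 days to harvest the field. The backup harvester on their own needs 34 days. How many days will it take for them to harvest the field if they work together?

With two workers the combined time is the product over the sum: 4·34/(4+34) = 136/38 = 68/19 days.

68/19 days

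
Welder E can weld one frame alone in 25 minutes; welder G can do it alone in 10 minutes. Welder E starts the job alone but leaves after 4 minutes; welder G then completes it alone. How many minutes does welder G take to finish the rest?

In 4 minutes welder E does 4/25 of the job, leaving 21/25.
Welder G works at 1/10 per minute, so finishing takes 21/25 ÷ 1/10 = 42/5 minutes.

42/5 minutes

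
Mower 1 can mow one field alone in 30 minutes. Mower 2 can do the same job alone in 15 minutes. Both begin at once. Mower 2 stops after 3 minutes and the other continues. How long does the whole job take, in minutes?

24 minutes

In the first 3 minutes the combined rate is 1/10, so 3/10 of the job is done, leaving 7/10.
After Mower 2 leaves the rate is 1/30 per minute; the remaining 7/10 takes 21 minutes.
Total = 3 + 21 = 24 minutes.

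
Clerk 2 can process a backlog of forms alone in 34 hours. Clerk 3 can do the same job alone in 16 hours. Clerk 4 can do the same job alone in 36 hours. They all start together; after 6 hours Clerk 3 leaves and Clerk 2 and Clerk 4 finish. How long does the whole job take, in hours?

153/14 hours

In the first 6 hours the combined rate is 293/2448, so 293/408 of the job is done, leaving 115/408.
After Clerk 3 leaves the rate is 35/612 per hour; the remaining 115/408 takes 69/14 hours.
Total = 6 + 69/14 = 153/14 hours.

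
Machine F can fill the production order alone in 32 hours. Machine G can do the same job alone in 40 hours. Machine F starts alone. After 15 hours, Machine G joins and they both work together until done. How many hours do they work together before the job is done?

85/9 hours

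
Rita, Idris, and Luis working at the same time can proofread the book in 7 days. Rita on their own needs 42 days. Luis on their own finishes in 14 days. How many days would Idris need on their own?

Combined rate is 1/7 per day.
Known contribution: 1/42 + 1/14 = (1 + 3)/42 = 4/42 = 2/21 per day.
So Idris's rate is 1/7 − 2/21 = 1/21, meaning 21 days alone.

21 days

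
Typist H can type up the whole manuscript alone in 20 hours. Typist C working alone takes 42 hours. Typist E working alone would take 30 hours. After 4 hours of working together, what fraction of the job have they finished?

3/7

Combined rate: 1/20 + 1/42 + 1/30 = (21 + 10 + 14)/420 = 45/420 = 3/28 per hour.
In 4 hours they complete 4·3/28 = 3/7 of the job.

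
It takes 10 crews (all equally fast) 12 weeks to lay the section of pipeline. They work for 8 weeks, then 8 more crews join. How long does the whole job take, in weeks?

92/9 weeks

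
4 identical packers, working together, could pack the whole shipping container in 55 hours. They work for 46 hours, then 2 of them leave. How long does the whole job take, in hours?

One packer does 1/220 of the job per hour.
After 46 hours with 4 packers, 46/55 is done (9/55 left).
With 2 packers the rate is 2/220 = 1/110, so the rest takes 9/55 ÷ 1/110 = 18 hours.
Total = 46 + 18 = 64 hours.

64 hours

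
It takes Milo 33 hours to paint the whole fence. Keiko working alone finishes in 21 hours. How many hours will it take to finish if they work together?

77/6 hours

With two workers the combined time is the product over the sum: 33·21/(33+21) = 693/54 = 77/6 hours.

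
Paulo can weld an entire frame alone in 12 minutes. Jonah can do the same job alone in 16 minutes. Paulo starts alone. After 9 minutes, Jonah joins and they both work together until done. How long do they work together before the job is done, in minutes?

In the first 9 minutes Paulo alone does 9/12 = 3/4 of the job, leaving 1/4.
Once everyone is working, combined rate: 1/12 + 1/16 = (4 + 3)/48 = 7/48 per minute.
Remaining 1/4 at 7/48 per minute takes 12/7 minutes.

12/7 minutes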